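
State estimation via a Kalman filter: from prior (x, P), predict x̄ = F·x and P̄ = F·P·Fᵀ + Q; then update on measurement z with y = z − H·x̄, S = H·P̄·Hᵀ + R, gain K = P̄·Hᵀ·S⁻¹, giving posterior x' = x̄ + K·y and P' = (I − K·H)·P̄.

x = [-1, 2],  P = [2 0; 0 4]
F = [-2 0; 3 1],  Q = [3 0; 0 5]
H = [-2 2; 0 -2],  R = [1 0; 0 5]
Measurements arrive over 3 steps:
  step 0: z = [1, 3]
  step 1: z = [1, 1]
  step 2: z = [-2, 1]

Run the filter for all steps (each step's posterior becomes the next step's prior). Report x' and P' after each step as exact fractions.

step 0: x̄ = F·x = [2, -1]
step 0: P̄ = F·P·Fᵀ + Q = [11 -12; -12 27]
step 0: y = z − H·x̄ = [7, 1]
step 0: S = H·P̄·Hᵀ + R = [249 -156; -156 113]
step 0: K = P̄·Hᵀ·S⁻¹ = [-1454/3801 -400/1267; 130/1267 -426/1267]
step 0: x' = x̄ + K·y = [-3776/3801, -783/1267]
step 0: P' = (I − K·H)·P̄ = [3727/3801 1000/1267; 1000/1267 1065/1267]
step 1: x̄ = F·x = [7552/3801, -4559/1267]
step 1: P̄ = F·P·Fᵀ + Q = [26311/3801 -9454/1267; -9454/1267 24581/1267]
step 1: y = z − H·x̄ = [46259/3801, -7851/1267]
step 1: S = H·P̄·Hᵀ + R = [630913/3801 -136140/1267; -136140/1267 104659/1267]
step 1: K = P̄·Hᵀ·S⁻¹ = [-2937362/8230801 -2333908/8230801; 1021050/8230801 -2538118/8230801]
step 1: x' = x̄ + K·y = [-4932882/8230801, -1462673/8230801]
step 1: P' = (I − K·H)·P̄ = [7303451/8230801 5834770/8230801; 5834770/8230801 6345295/8230801]
step 2: x̄ = F·x = [9865764/8230801, -16261319/8230801]
step 2: P̄ = F·P·Fᵀ + Q = [53906207/8230801 -55490246/8230801; -55490246/8230801 148238979/8230801]
step 2: y = z − H·x̄ = [35792564/8230801, -24291837/8230801]
step 2: S = H·P̄·Hᵀ + R = [1260733513/8230801 -814916900/8230801; -814916900/8230801 634109921/8230801]
step 2: K = P̄·Hᵀ·S⁻¹ = [-5868064826/16444824073 -4663119804/16444824073; 2037292250/16444824073 -5070578254/16444824073]
step 2: x' = x̄ + K·y = [7955898056/16444824073, -8665129489/16444824073]
step 2: P' = (I − K·H)·P̄ = [14591831923/16444824073 11657799510/16444824073; 11657799510/16444824073 12676445635/16444824073]

step 0: x' = [-3776/3801, -783/1267], P' = [3727/3801 1000/1267; 1000/1267 1065/1267]
step 1: x' = [-4932882/8230801, -1462673/8230801], P' = [7303451/8230801 5834770/8230801; 5834770/8230801 6345295/8230801]
step 2: x' = [7955898056/16444824073, -8665129489/16444824073], P' = [14591831923/16444824073 11657799510/16444824073; 11657799510/16444824073 12676445635/16444824073]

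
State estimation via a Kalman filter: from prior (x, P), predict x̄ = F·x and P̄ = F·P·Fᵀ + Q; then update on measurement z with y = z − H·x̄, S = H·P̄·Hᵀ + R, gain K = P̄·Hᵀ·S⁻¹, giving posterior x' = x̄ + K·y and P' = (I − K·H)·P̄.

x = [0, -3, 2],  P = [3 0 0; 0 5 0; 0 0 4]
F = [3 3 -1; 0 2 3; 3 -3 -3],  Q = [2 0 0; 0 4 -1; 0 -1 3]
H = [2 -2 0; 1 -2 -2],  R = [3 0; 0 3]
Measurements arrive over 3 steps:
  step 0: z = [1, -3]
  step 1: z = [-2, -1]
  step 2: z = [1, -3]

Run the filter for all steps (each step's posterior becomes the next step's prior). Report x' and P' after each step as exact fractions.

step 0: x' = [-115297/72455, -146204/72455, 204351/72455], P' = [2416854/72455 2387838/72455 -1204782/72455; 2387838/72455 2412756/72455 -1244109/72455; -1204782/72455 -1244109/72455 707721/72455]
step 1: x' = [50463784945/11135589592, 7715459986/1391948699, -1067723723/383985848], P' = [148278736043/11135589592 17328298183/1391948699 -2098369433/383985848; 17328298183/1391948699 17160606433/1391948699 -276585712/47998231; -2098369433/383985848 -276585712/47998231 1355312191/383985848]
step 2: x' = [873346230088301/312147389784214, 1450295795431401/624294779568428, 33210306547088/156073694892107], P' = [2010571154653559/156073694892107 3748955335264477/312147389784214 -817495954049332/156073694892107; 3748955335264477/312147389784214 7419053094020459/624294779568428 -863509021032094/156073694892107; -817495954049332/156073694892107 -863509021032094/156073694892107 532440836963519/156073694892107]

step 0: x̄ = F·x = [-11, 0, 3]
step 0: P̄ = F·P·Fᵀ + Q = [78 18 -6; 18 60 -67; -6 -67 111]
step 0: y = z − H·x̄ = [23, 14]
step 0: S = H·P̄·Hᵀ + R = [411 44; 44 181]
step 0: K = P̄·Hᵀ·S⁻¹ = [19344/72455 16914/72455; -16612/72455 16848/72455; 26218/72455 -44002/72455]
step 0: x' = x̄ + K·y = [-115297/72455, -146204/72455, 204351/72455]
step 0: P' = (I − K·H)·P̄ = [2416854/72455 2387838/72455 -1204782/72455; 2387838/72455 2412756/72455 -1244109/72455; -1204782/72455 -1244109/72455 707721/72455]
step 1: x̄ = F·x = [-988854/72455, 64129/14491, -520332/72455]
step 1: P̄ = F·P·Fᵀ + Q = [101993551/72455 1425720/14491 24082083/72455; 1425720/14491 276205/14491 245429/14491; 24082083/72455 245429/14491 6364374/72455]
step 1: y = z − H·x̄ = [2474088/72455, 103405/14491]
step 1: S = H·P̄·Hᵀ + R = [356686869/72455 15063970/14491; 15063970/14491 3633388/14491]
step 1: K = P̄·Hᵀ·S⁻¹ = [3217450193/5567794796 -2422869257/11135589592; 111794500/1391948699 -316981129/1391948699; 38105421/191992924 -127874141/383985848]
step 1: x' = x̄ + K·y = [50463784945/11135589592, 7715459986/1391948699, -1067723723/383985848]
step 1: P' = (I − K·H)·P̄ = [148278736043/11135589592 17328298183/1391948699 -2098369433/383985848; 17328298183/1391948699 17160606433/1391948699 -276585712/47998231; -2098369433/383985848 -276585712/47998231 1355312191/383985848]
step 2: x̄ = F·x = [183763191233/5567794796, 30555395875/11135589592, 7389034884/1391948699]
step 2: P̄ = F·P·Fᵀ + Q = [1469261512771/2783897398 270352821325/5567794796 166512124452/1391948699; 270352821325/5567794796 177403623867/11135589592 7252623538/1391948699; 166512124452/1391948699 7252623538/1391948699 50283438819/1391948699]
step 2: y = z − H·x̄ = [-331403191795/5567794796, -55399450337/2783897398]
step 2: S = H·P̄·Hᵀ + R = [4981390081845/2783897398 515396089061/1391948699; 515396089061/1391948699 150261838863/1391948699]
step 2: K = P̄·Hᵀ·S⁻¹ = [90728991347547/156073694892107 -34464090837418/156073694892107; 26285858836165/312147389784214 -36010279104601/156073694892107; 30675377988508/156073694892107 -51786528637394/156073694892107]
step 2: x' = x̄ + K·y = [873346230088301/312147389784214, 1450295795431401/624294779568428, 33210306547088/156073694892107]
step 2: P' = (I − K·H)·P̄ = [2010571154653559/156073694892107 3748955335264477/312147389784214 -817495954049332/156073694892107; 3748955335264477/312147389784214 7419053094020459/624294779568428 -863509021032094/156073694892107; -817495954049332/156073694892107 -863509021032094/156073694892107 532440836963519/156073694892107]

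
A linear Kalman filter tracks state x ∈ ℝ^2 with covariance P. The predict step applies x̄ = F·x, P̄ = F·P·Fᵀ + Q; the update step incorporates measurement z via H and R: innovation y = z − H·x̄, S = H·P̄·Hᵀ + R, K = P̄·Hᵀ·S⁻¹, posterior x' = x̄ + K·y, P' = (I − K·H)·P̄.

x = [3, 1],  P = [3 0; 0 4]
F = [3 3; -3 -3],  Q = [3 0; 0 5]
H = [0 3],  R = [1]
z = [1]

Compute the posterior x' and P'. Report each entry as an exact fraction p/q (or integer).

x̄ = F·x = [12, -12]
P̄ = F·P·Fᵀ + Q = [66 -63; -63 68]
y = z − H·x̄ = [37]
S = H·P̄·Hᵀ + R = [613]
K = P̄·Hᵀ·S⁻¹ = [-189/613; 204/613]
x' = x̄ + K·y = [363/613, 192/613]
P' = (I − K·H)·P̄ = [4737/613 -63/613; -63/613 68/613]

x' = [363/613, 192/613]
P' = [4737/613 -63/613; -63/613 68/613]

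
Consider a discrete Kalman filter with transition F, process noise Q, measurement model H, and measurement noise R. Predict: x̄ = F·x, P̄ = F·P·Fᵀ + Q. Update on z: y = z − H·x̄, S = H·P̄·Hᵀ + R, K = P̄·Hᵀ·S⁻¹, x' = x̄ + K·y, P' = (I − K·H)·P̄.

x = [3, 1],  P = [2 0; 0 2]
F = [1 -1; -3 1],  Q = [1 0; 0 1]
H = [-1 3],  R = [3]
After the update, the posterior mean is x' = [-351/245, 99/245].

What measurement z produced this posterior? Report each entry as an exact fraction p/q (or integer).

z = [3]

x̄ = F·x = [2, -8]
P̄ = F·P·Fᵀ + Q = [5 -8; -8 21]
S = H·P̄·Hᵀ + R = [245]
K = P̄·Hᵀ·S⁻¹ = [-29/245; 71/245]
x' − x̄ = [-841/245, 2059/245] = K·y
y = (KᵀK)⁻¹·Kᵀ·(x' − x̄) = [29]
z = y + H·x̄ = [29] + [-26] = [3]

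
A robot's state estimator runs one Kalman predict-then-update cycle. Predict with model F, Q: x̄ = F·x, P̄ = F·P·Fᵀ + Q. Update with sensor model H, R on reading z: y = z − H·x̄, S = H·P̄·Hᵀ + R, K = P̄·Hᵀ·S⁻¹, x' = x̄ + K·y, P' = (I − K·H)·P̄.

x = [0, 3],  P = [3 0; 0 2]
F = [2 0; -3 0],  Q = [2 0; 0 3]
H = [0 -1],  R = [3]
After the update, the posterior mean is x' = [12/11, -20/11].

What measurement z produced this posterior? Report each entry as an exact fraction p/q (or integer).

x̄ = F·x = [0, 0]
P̄ = F·P·Fᵀ + Q = [14 -18; -18 30]
S = H·P̄·Hᵀ + R = [33]
K = P̄·Hᵀ·S⁻¹ = [6/11; -10/11]
x' − x̄ = [12/11, -20/11] = K·y
y = (KᵀK)⁻¹·Kᵀ·(x' − x̄) = [2]
z = y + H·x̄ = [2] + [0] = [2]

z = [2]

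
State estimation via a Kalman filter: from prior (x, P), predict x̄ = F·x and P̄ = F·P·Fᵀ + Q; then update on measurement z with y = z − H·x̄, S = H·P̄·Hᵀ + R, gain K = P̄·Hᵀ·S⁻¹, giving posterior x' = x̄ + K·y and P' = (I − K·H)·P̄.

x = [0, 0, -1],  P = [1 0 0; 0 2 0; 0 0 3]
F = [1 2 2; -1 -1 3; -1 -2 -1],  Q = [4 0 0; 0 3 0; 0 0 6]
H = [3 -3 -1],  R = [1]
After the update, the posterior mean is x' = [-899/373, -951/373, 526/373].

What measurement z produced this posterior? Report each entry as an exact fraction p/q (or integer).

x̄ = F·x = [-2, -3, 1]
P̄ = F·P·Fᵀ + Q = [25 13 -15; 13 33 -4; -15 -4 18]
S = H·P̄·Hᵀ + R = [373]
K = P̄·Hᵀ·S⁻¹ = [51/373; -56/373; -51/373]
x' − x̄ = [-153/373, 168/373, 153/373] = K·y
y = (KᵀK)⁻¹·Kᵀ·(x' − x̄) = [-3]
z = y + H·x̄ = [-3] + [2] = [-1]

z = [-1]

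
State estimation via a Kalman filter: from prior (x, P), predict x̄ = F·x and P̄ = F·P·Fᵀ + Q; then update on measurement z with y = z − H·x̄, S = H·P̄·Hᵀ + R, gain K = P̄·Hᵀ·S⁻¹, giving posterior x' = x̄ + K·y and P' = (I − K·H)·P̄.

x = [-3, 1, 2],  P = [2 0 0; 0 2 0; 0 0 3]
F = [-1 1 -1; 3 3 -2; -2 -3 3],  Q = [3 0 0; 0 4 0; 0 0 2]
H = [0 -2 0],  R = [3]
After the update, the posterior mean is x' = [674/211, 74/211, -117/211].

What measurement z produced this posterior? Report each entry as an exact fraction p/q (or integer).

x̄ = F·x = [2, -10, 9]
P̄ = F·P·Fᵀ + Q = [10 6 -11; 6 52 -48; -11 -48 55]
S = H·P̄·Hᵀ + R = [211]
K = P̄·Hᵀ·S⁻¹ = [-12/211; -104/211; 96/211]
x' − x̄ = [252/211, 2184/211, -2016/211] = K·y
y = (KᵀK)⁻¹·Kᵀ·(x' − x̄) = [-21]
z = y + H·x̄ = [-21] + [20] = [-1]

z = [-1]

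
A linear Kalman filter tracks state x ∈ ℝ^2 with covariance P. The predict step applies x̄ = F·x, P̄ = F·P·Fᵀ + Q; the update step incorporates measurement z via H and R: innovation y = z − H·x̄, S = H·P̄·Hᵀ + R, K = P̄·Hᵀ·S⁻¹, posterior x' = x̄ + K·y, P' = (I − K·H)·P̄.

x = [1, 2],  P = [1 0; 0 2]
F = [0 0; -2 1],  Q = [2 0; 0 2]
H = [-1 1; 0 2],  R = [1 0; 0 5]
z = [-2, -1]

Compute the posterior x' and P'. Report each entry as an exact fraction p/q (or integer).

x̄ = F·x = [0, 0]
P̄ = F·P·Fᵀ + Q = [2 0; 0 8]
y = z − H·x̄ = [-2, -1]
S = H·P̄·Hᵀ + R = [11 16; 16 37]
K = P̄·Hᵀ·S⁻¹ = [-74/151 32/151; 40/151 48/151]
x' = x̄ + K·y = [116/151, -128/151]
P' = (I − K·H)·P̄ = [154/151 80/151; 80/151 120/151]

x' = [116/151, -128/151]
P' = [154/151 80/151; 80/151 120/151]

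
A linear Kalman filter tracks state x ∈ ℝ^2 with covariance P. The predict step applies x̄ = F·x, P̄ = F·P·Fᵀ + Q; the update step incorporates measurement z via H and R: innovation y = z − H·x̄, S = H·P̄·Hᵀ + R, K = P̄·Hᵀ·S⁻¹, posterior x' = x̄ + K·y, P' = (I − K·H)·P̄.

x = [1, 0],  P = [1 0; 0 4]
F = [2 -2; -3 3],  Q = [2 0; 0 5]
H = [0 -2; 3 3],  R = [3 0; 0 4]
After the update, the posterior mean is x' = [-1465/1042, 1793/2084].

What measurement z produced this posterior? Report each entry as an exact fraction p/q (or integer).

x̄ = F·x = [2, -3]
P̄ = F·P·Fᵀ + Q = [22 -30; -30 50]
S = H·P̄·Hᵀ + R = [203 -120; -120 112]
K = P̄·Hᵀ·S⁻¹ = [240/521 291/1042; -250/521 45/2084]
x' − x̄ = [-3549/1042, 8045/2084] = K·y
y = (KᵀK)⁻¹·Kᵀ·(x' − x̄) = [-8, 1]
z = y + H·x̄ = [-8, 1] + [6, -3] = [-2, -2]

z = [-2, -2]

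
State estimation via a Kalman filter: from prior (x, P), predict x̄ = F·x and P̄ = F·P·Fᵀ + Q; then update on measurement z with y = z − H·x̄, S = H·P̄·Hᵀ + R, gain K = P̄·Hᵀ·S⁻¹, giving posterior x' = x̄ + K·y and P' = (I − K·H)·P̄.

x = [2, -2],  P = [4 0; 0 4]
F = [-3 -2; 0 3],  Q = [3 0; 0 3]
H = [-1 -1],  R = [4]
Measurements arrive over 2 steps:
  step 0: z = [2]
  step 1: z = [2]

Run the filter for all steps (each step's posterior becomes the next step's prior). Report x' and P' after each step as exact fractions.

step 0: x̄ = F·x = [-2, -6]
step 0: P̄ = F·P·Fᵀ + Q = [55 -24; -24 39]
step 0: y = z − H·x̄ = [-6]
step 0: S = H·P̄·Hᵀ + R = [50]
step 0: K = P̄·Hᵀ·S⁻¹ = [-31/50; -3/10]
step 0: x' = x̄ + K·y = [43/25, -21/5]
step 0: P' = (I − K·H)·P̄ = [1789/50 -333/10; -333/10 69/2]
step 1: x̄ = F·x = [81/25, -63/5]
step 1: P̄ = F·P·Fᵀ + Q = [3171/50 927/10; 927/10 627/2]
step 1: y = z − H·x̄ = [-184/25]
step 1: S = H·P̄·Hᵀ + R = [14158/25]
step 1: K = P̄·Hᵀ·S⁻¹ = [-3903/14158; -10155/14158]
step 1: x' = x̄ + K·y = [37299/7079, -51825/7079]
step 1: P' = (I − K·H)·P̄ = [144282/7079 -136476/7079; -136476/7079 156786/7079]

step 0: x' = [43/25, -21/5], P' = [1789/50 -333/10; -333/10 69/2]
step 1: x' = [37299/7079, -51825/7079], P' = [144282/7079 -136476/7079; -136476/7079 156786/7079]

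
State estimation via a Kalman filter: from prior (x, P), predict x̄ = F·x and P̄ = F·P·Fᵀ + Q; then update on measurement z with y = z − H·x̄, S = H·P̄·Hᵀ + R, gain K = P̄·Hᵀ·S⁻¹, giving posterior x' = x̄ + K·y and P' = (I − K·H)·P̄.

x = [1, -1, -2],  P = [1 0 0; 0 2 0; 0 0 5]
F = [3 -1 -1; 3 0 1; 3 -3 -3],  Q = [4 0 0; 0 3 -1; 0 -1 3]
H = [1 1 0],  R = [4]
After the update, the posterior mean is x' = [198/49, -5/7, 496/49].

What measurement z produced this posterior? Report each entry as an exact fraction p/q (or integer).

z = [3]

x̄ = F·x = [6, 1, 12]
P̄ = F·P·Fᵀ + Q = [20 4 30; 4 17 -7; 30 -7 75]
S = H·P̄·Hᵀ + R = [49]
K = P̄·Hᵀ·S⁻¹ = [24/49; 3/7; 23/49]
x' − x̄ = [-96/49, -12/7, -92/49] = K·y
y = (KᵀK)⁻¹·Kᵀ·(x' − x̄) = [-4]
z = y + H·x̄ = [-4] + [7] = [3]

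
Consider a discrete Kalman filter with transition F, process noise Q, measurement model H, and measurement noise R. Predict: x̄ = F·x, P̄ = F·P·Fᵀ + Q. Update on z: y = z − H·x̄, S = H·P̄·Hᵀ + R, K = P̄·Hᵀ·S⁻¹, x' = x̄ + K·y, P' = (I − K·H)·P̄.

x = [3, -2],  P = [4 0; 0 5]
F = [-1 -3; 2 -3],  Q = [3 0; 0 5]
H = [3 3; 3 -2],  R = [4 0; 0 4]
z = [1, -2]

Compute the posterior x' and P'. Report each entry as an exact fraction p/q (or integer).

x' = [-20324/67465, 319989/472255]
P' = [15444/67465 -3452/67465; -3452/67465 149592/472255]

x̄ = F·x = [3, 12]
P̄ = F·P·Fᵀ + Q = [52 37; 37 66]
y = z − H·x̄ = [-44, 13]
S = H·P̄·Hᵀ + R = [1732 183; 183 292]
K = P̄·Hᵀ·S⁻¹ = [8994/67465 13309/67465; 94071/472255 -92919/472255]
x' = x̄ + K·y = [-20324/67465, 319989/472255]
P' = (I − K·H)·P̄ = [15444/67465 -3452/67465; -3452/67465 149592/472255]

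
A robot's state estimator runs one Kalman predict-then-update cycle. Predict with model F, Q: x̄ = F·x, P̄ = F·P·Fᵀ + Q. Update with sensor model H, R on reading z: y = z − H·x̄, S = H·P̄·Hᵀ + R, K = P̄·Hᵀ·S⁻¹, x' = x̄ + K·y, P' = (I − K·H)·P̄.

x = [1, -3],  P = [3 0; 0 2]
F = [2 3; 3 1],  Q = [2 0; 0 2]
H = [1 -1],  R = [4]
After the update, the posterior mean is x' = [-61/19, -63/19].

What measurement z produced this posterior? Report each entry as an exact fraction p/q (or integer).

z = [2]

x̄ = F·x = [-7, 0]
P̄ = F·P·Fᵀ + Q = [32 24; 24 31]
S = H·P̄·Hᵀ + R = [19]
K = P̄·Hᵀ·S⁻¹ = [8/19; -7/19]
x' − x̄ = [72/19, -63/19] = K·y
y = (KᵀK)⁻¹·Kᵀ·(x' − x̄) = [9]
z = y + H·x̄ = [9] + [-7] = [2]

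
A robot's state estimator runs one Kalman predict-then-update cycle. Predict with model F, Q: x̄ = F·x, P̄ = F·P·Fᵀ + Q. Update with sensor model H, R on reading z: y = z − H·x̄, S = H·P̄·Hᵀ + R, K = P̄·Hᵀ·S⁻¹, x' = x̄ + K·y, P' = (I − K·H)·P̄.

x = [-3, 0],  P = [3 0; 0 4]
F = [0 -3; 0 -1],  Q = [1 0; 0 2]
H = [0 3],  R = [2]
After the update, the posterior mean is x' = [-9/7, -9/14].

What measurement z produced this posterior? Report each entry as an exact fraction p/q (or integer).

x̄ = F·x = [0, 0]
P̄ = F·P·Fᵀ + Q = [37 12; 12 6]
S = H·P̄·Hᵀ + R = [56]
K = P̄·Hᵀ·S⁻¹ = [9/14; 9/28]
x' − x̄ = [-9/7, -9/14] = K·y
y = (KᵀK)⁻¹·Kᵀ·(x' − x̄) = [-2]
z = y + H·x̄ = [-2] + [0] = [-2]

z = [-2]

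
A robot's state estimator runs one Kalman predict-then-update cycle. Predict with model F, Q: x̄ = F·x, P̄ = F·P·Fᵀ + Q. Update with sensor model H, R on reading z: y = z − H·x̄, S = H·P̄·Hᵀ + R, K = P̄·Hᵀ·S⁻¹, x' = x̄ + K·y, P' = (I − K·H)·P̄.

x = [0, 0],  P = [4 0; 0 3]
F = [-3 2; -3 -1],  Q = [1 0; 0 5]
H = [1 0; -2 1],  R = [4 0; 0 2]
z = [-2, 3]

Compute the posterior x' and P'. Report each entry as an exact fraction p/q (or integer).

x̄ = F·x = [0, 0]
P̄ = F·P·Fᵀ + Q = [49 30; 30 44]
y = z − H·x̄ = [-2, 3]
S = H·P̄·Hᵀ + R = [53 -68; -68 122]
K = P̄·Hᵀ·S⁻¹ = [677/921 -136/921; 1286/921 596/921]
x' = x̄ + K·y = [-1762/921, -784/921]
P' = (I − K·H)·P̄ = [2708/921 5144/921; 5144/921 11480/921]

x' = [-1762/921, -784/921]
P' = [2708/921 5144/921; 5144/921 11480/921]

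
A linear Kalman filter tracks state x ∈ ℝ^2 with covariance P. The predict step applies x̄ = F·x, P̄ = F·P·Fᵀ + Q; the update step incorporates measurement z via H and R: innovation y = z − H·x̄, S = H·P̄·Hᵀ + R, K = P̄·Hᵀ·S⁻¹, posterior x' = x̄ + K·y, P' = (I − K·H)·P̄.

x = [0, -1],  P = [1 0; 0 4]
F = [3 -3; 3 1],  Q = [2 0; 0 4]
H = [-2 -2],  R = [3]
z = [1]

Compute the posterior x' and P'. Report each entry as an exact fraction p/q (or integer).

x' = [53/47, -75/47]
P' = [3301/235 -3169/235; -3169/235 3211/235]

x̄ = F·x = [3, -1]
P̄ = F·P·Fᵀ + Q = [47 -3; -3 17]
y = z − H·x̄ = [5]
S = H·P̄·Hᵀ + R = [235]
K = P̄·Hᵀ·S⁻¹ = [-88/235; -28/235]
x' = x̄ + K·y = [53/47, -75/47]
P' = (I − K·H)·P̄ = [3301/235 -3169/235; -3169/235 3211/235]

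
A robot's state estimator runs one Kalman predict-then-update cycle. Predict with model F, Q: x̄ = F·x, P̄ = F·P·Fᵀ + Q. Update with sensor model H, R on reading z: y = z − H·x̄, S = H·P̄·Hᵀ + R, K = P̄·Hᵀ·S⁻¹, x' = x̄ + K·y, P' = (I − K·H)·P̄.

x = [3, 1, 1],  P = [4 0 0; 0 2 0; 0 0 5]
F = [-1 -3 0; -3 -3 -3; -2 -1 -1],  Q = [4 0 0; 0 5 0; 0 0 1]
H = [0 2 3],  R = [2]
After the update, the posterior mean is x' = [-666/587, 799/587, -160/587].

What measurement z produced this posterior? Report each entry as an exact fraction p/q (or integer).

z = [2]

x̄ = F·x = [-6, -15, -8]
P̄ = F·P·Fᵀ + Q = [26 30 14; 30 104 45; 14 45 24]
S = H·P̄·Hᵀ + R = [1174]
K = P̄·Hᵀ·S⁻¹ = [51/587; 343/1174; 81/587]
x' − x̄ = [2856/587, 9604/587, 4536/587] = K·y
y = (KᵀK)⁻¹·Kᵀ·(x' − x̄) = [56]
z = y + H·x̄ = [56] + [-54] = [2]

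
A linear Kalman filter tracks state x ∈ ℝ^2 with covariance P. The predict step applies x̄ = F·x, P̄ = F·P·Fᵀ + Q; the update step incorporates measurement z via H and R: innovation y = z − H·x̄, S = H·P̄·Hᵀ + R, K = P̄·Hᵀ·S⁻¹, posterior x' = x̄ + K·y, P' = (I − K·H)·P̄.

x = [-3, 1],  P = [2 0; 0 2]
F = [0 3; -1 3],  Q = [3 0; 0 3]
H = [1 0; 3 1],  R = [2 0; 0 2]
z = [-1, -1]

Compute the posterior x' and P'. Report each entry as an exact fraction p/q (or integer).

x' = [-861/845, 1826/845]
P' = [402/845 -882/845; -882/845 3272/845]

x̄ = F·x = [3, 6]
P̄ = F·P·Fᵀ + Q = [21 18; 18 23]
y = z − H·x̄ = [-4, -16]
S = H·P̄·Hᵀ + R = [23 81; 81 322]
K = P̄·Hᵀ·S⁻¹ = [201/845 162/845; -441/845 313/845]
x' = x̄ + K·y = [-861/845, 1826/845]
P' = (I − K·H)·P̄ = [402/845 -882/845; -882/845 3272/845]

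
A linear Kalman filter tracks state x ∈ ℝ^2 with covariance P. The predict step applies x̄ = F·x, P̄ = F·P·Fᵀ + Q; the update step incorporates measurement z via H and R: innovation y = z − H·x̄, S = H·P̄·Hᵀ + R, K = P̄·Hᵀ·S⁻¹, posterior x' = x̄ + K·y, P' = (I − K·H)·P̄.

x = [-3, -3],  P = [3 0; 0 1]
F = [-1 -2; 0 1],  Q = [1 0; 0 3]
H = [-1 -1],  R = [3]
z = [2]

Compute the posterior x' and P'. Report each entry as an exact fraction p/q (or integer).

x̄ = F·x = [9, -3]
P̄ = F·P·Fᵀ + Q = [8 -2; -2 4]
y = z − H·x̄ = [8]
S = H·P̄·Hᵀ + R = [11]
K = P̄·Hᵀ·S⁻¹ = [-6/11; -2/11]
x' = x̄ + K·y = [51/11, -49/11]
P' = (I − K·H)·P̄ = [52/11 -34/11; -34/11 40/11]

x' = [51/11, -49/11]
P' = [52/11 -34/11; -34/11 40/11]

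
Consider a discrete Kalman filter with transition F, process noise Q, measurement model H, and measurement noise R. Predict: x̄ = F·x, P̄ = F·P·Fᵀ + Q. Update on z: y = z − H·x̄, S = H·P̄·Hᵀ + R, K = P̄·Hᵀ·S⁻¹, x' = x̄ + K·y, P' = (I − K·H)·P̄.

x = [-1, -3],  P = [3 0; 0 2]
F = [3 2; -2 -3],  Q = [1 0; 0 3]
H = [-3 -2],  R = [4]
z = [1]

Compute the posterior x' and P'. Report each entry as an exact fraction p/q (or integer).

x' = [-177/25, 251/25]
P' = [324/25 -462/25; -462/25 681/25]

x̄ = F·x = [-9, 11]
P̄ = F·P·Fᵀ + Q = [36 -30; -30 33]
y = z − H·x̄ = [-4]
S = H·P̄·Hᵀ + R = [100]
K = P̄·Hᵀ·S⁻¹ = [-12/25; 6/25]
x' = x̄ + K·y = [-177/25, 251/25]
P' = (I − K·H)·P̄ = [324/25 -462/25; -462/25 681/25]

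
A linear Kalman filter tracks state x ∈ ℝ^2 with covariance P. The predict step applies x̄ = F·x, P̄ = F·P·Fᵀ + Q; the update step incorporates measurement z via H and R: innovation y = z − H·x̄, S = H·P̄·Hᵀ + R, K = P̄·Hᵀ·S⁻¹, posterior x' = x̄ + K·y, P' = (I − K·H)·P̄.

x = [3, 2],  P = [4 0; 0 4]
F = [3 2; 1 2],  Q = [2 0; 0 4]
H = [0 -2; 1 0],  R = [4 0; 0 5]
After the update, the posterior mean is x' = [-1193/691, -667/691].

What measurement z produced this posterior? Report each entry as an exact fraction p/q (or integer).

x̄ = F·x = [13, 7]
P̄ = F·P·Fᵀ + Q = [54 28; 28 24]
S = H·P̄·Hᵀ + R = [100 -56; -56 59]
K = P̄·Hᵀ·S⁻¹ = [-70/691 566/691; -316/691 28/691]
x' − x̄ = [-10176/691, -5504/691] = K·y
y = (KᵀK)⁻¹·Kᵀ·(x' − x̄) = [16, -16]
z = y + H·x̄ = [16, -16] + [-14, 13] = [2, -3]

z = [2, -3]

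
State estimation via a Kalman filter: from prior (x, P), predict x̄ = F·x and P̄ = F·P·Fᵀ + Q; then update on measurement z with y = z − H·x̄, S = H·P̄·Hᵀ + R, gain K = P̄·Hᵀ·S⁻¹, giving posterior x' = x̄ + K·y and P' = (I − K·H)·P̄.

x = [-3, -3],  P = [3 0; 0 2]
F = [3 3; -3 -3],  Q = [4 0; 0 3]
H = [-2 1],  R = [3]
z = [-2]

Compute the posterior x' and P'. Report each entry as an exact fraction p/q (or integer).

x̄ = F·x = [-18, 18]
P̄ = F·P·Fᵀ + Q = [49 -45; -45 48]
y = z − H·x̄ = [-56]
S = H·P̄·Hᵀ + R = [427]
K = P̄·Hᵀ·S⁻¹ = [-143/427; 138/427]
x' = x̄ + K·y = [46/61, -6/61]
P' = (I − K·H)·P̄ = [474/427 519/427; 519/427 1452/427]

x' = [46/61, -6/61]
P' = [474/427 519/427; 519/427 1452/427]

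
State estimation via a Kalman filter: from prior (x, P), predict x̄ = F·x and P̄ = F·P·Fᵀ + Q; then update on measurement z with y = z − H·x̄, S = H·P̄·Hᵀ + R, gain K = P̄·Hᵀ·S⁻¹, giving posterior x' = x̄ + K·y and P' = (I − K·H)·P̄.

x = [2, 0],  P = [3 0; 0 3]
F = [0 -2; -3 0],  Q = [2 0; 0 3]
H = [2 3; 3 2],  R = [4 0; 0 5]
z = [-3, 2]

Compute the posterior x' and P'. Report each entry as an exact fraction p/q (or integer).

x̄ = F·x = [0, -6]
P̄ = F·P·Fᵀ + Q = [14 0; 0 30]
y = z − H·x̄ = [15, 14]
S = H·P̄·Hᵀ + R = [330 264; 264 251]
K = P̄·Hᵀ·S⁻¹ = [-2030/6567 98/199; 1125/2189 -60/199]
x' = x̄ + K·y = [4942/2189, -5499/2189]
P' = (I − K·H)·P̄ = [12950/6567 -3780/2189; -3780/2189 4020/2189]

x' = [4942/2189, -5499/2189]
P' = [12950/6567 -3780/2189; -3780/2189 4020/2189]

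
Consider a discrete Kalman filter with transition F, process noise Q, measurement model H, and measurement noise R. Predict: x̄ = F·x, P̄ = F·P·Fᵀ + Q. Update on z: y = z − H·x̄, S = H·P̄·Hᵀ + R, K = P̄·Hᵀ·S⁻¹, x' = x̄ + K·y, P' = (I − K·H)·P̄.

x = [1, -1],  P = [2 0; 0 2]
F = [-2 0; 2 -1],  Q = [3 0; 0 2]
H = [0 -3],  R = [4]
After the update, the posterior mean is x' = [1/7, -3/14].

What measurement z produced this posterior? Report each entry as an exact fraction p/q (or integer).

x̄ = F·x = [-2, 3]
P̄ = F·P·Fᵀ + Q = [11 -8; -8 12]
S = H·P̄·Hᵀ + R = [112]
K = P̄·Hᵀ·S⁻¹ = [3/14; -9/28]
x' − x̄ = [15/7, -45/14] = K·y
y = (KᵀK)⁻¹·Kᵀ·(x' − x̄) = [10]
z = y + H·x̄ = [10] + [-9] = [1]

z = [1]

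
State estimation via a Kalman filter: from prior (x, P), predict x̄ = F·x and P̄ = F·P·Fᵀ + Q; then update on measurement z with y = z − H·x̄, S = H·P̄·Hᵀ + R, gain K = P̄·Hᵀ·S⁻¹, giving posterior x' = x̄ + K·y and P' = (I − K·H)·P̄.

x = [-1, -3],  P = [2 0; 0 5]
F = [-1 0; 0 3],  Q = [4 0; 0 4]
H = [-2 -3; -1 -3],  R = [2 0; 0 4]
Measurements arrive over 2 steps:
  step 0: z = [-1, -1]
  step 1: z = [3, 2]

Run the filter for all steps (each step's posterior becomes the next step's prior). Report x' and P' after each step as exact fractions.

step 0: x' = [2167/2704, -375/2704], P' = [3981/1352 -2205/1352; -2205/1352 1421/1352]
step 1: x' = [-132240/150337, -241287/601348], P' = [321958/150337 -172950/150337; -172950/150337 114853/150337]

step 0: x̄ = F·x = [1, -9]
step 0: P̄ = F·P·Fᵀ + Q = [6 0; 0 49]
step 0: y = z − H·x̄ = [-26, -27]
step 0: S = H·P̄·Hᵀ + R = [467 453; 453 451]
step 0: K = P̄·Hᵀ·S⁻¹ = [-1347/2704 1317/2704; 147/2704 -1029/2704]
step 0: x' = x̄ + K·y = [2167/2704, -375/2704]
step 0: P' = (I − K·H)·P̄ = [3981/1352 -2205/1352; -2205/1352 1421/1352]
step 1: x̄ = F·x = [-2167/2704, -1125/2704]
step 1: P̄ = F·P·Fᵀ + Q = [9389/1352 6615/1352; 6615/1352 18197/1352]
step 1: y = z − H·x̄ = [31/208, -67/1352]
step 1: S = H·P̄·Hᵀ + R = [1677/8 9311/52; 9311/52 54565/338]
step 1: K = P̄·Hᵀ·S⁻¹ = [-62533/150337 49223/150337; 1341/300674 -171609/601348]
step 1: x' = x̄ + K·y = [-132240/150337, -241287/601348]
step 1: P' = (I − K·H)·P̄ = [321958/150337 -172950/150337; -172950/150337 114853/150337]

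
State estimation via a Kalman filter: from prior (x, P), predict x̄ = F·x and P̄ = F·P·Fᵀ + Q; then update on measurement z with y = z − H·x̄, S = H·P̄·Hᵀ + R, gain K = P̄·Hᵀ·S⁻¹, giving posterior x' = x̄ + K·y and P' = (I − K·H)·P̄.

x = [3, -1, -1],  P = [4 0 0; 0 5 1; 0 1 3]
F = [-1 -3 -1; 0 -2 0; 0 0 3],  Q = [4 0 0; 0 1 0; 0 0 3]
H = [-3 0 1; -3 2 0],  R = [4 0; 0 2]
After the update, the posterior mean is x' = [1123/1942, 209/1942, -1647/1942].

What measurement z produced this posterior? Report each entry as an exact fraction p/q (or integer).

x̄ = F·x = [1, 2, -3]
P̄ = F·P·Fᵀ + Q = [62 32 -18; 32 21 -6; -18 -6 30]
S = H·P̄·Hᵀ + R = [700 408; 408 260]
K = P̄·Hᵀ·S⁻¹ = [-204/971 -271/1942; -561/1942 477/1942; 294/971 -609/1942]
x' − x̄ = [-819/1942, -3675/1942, 4179/1942] = K·y
y = (KᵀK)⁻¹·Kᵀ·(x' − x̄) = [4, -3]
z = y + H·x̄ = [4, -3] + [-6, 1] = [-2, -2]

z = [-2, -2]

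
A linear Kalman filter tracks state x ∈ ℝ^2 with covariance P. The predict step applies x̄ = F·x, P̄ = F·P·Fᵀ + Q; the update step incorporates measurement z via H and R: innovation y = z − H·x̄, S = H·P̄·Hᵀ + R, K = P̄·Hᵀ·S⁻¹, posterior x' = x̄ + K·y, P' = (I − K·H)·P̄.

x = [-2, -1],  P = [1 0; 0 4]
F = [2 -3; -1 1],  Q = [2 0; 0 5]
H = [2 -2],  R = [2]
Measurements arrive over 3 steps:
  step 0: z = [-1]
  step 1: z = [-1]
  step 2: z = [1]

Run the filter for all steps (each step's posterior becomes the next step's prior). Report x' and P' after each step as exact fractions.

step 0: x̄ = F·x = [-1, 1]
step 0: P̄ = F·P·Fᵀ + Q = [42 -14; -14 10]
step 0: y = z − H·x̄ = [3]
step 0: S = H·P̄·Hᵀ + R = [322]
step 0: K = P̄·Hᵀ·S⁻¹ = [8/23; -24/161]
step 0: x' = x̄ + K·y = [1/23, 89/161]
step 0: P' = (I − K·H)·P̄ = [70/23 62/23; 62/23 458/161]
step 1: x̄ = F·x = [-11/7, 82/161]
step 1: P̄ = F·P·Fᵀ + Q = [52/7 -8/7; -8/7 885/161]
step 1: y = z − H·x̄ = [509/161]
step 1: S = H·P̄·Hᵀ + R = [10118/161]
step 1: K = P̄·Hᵀ·S⁻¹ = [1380/5059; -1069/5059]
step 1: x' = x̄ + K·y = [-3587/5059, -803/5059]
step 1: P' = (I − K·H)·P̄ = [13924/5059 12544/5059; 12544/5059 13613/5059]
step 2: x̄ = F·x = [-4765/5059, 2784/5059]
step 2: P̄ = F·P·Fᵀ + Q = [37803/5059 -5967/5059; -5967/5059 27744/5059]
step 2: y = z − H·x̄ = [20157/5059]
step 2: S = H·P̄·Hᵀ + R = [320042/5059]
step 2: K = P̄·Hᵀ·S⁻¹ = [43770/160021; -1983/9413]
step 2: x' = x̄ + K·y = [23675/160021, -2721/9413]
step 2: P' = (I − K·H)·P̄ = [438357/160021 23211/9413; 23211/9413 25194/9413]

step 0: x' = [1/23, 89/161], P' = [70/23 62/23; 62/23 458/161]
step 1: x' = [-3587/5059, -803/5059], P' = [13924/5059 12544/5059; 12544/5059 13613/5059]
step 2: x' = [23675/160021, -2721/9413], P' = [438357/160021 23211/9413; 23211/9413 25194/9413]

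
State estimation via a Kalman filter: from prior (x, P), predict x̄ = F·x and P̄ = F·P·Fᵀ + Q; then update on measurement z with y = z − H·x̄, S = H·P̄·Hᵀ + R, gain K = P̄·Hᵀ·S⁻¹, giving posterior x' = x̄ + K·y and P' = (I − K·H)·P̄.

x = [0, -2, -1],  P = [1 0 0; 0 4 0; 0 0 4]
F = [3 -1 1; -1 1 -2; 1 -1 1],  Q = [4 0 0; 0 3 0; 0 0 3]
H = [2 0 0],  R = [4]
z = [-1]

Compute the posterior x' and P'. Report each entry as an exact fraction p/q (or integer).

x' = [-19/44, 45/44, 1/4]
P' = [21/22 -15/22 1/2; -15/22 303/22 -11/2; 1/2 -11/2 13/2]

x̄ = F·x = [1, 0, 1]
P̄ = F·P·Fᵀ + Q = [21 -15 11; -15 24 -13; 11 -13 12]
y = z − H·x̄ = [-3]
S = H·P̄·Hᵀ + R = [88]
K = P̄·Hᵀ·S⁻¹ = [21/44; -15/44; 1/4]
x' = x̄ + K·y = [-19/44, 45/44, 1/4]
P' = (I − K·H)·P̄ = [21/22 -15/22 1/2; -15/22 303/22 -11/2; 1/2 -11/2 13/2]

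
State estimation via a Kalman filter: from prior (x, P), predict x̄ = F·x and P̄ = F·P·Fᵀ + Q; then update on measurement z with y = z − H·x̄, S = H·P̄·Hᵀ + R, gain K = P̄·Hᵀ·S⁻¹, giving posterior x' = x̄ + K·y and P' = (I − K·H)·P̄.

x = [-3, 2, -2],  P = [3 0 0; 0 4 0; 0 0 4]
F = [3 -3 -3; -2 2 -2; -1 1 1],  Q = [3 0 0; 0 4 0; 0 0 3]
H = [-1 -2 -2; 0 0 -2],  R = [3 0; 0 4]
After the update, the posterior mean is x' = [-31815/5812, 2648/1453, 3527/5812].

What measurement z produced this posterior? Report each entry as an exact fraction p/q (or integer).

z = [1, -1]

x̄ = F·x = [-9, 14, 3]
P̄ = F·P·Fᵀ + Q = [102 -18 -33; -18 48 6; -33 6 14]
S = H·P̄·Hᵀ + R = [197 14; 14 60]
K = P̄·Hᵀ·S⁻¹ = [-231/2906 6501/5812; -654/1453 -138/1453; -7/2906 -2709/5812]
x' − x̄ = [20493/5812, -17694/1453, -13909/5812] = K·y
y = (KᵀK)⁻¹·Kᵀ·(x' − x̄) = [26, 5]
z = y + H·x̄ = [26, 5] + [-25, -6] = [1, -1]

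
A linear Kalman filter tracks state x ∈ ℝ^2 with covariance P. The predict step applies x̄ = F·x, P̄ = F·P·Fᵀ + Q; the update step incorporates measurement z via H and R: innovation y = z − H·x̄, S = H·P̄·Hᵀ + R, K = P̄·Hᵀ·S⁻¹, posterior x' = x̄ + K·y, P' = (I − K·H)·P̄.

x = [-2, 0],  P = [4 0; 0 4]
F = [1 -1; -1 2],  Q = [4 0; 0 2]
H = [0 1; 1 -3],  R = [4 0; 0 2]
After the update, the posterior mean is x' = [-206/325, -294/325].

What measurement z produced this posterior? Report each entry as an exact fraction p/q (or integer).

x̄ = F·x = [-2, 2]
P̄ = F·P·Fᵀ + Q = [12 -12; -12 22]
S = H·P̄·Hᵀ + R = [26 -78; -78 284]
K = P̄·Hᵀ·S⁻¹ = [84/325 6/25; 41/325 -6/25]
x' − x̄ = [444/325, -944/325] = K·y
y = (KᵀK)⁻¹·Kᵀ·(x' − x̄) = [-4, 10]
z = y + H·x̄ = [-4, 10] + [2, -8] = [-2, 2]

z = [-2, 2]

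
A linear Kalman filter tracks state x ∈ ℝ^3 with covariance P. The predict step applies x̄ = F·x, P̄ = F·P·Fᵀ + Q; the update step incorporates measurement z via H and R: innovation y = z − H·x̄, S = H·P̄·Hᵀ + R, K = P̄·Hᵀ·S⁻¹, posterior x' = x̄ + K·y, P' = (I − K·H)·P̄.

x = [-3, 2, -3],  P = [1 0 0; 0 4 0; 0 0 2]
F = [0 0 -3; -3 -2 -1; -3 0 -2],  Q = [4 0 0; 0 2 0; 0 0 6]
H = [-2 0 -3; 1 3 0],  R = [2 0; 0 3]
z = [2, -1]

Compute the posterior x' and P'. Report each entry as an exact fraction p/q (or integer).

x' = [-245183/87713, 52339/87713, 113652/87713]
P' = [654486/87713 -219162/87713 -425364/87713; -219162/87713 102184/87713 142610/87713; -425364/87713 142610/87713 295618/87713]

x̄ = F·x = [9, 8, 15]
P̄ = F·P·Fᵀ + Q = [22 6 12; 6 29 13; 12 13 23]
y = z − H·x̄ = [65, -34]
S = H·P̄·Hᵀ + R = [441 -233; -233 322]
K = P̄·Hᵀ·S⁻¹ = [-16440/87713 -1000/87713; 5247/87713 29130/87713; -18063/87713 822/87713]
x' = x̄ + K·y = [-245183/87713, 52339/87713, 113652/87713]
P' = (I − K·H)·P̄ = [654486/87713 -219162/87713 -425364/87713; -219162/87713 102184/87713 142610/87713; -425364/87713 142610/87713 295618/87713]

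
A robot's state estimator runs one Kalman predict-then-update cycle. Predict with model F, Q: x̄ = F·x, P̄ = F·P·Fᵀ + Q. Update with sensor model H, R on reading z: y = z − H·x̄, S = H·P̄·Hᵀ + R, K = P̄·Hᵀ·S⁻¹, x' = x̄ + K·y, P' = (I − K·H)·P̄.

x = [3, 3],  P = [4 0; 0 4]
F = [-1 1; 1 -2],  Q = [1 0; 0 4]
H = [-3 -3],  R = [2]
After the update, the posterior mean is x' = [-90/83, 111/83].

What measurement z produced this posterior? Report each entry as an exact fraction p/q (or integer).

x̄ = F·x = [0, -3]
P̄ = F·P·Fᵀ + Q = [9 -12; -12 24]
S = H·P̄·Hᵀ + R = [83]
K = P̄·Hᵀ·S⁻¹ = [9/83; -36/83]
x' − x̄ = [-90/83, 360/83] = K·y
y = (KᵀK)⁻¹·Kᵀ·(x' − x̄) = [-10]
z = y + H·x̄ = [-10] + [9] = [-1]

z = [-1]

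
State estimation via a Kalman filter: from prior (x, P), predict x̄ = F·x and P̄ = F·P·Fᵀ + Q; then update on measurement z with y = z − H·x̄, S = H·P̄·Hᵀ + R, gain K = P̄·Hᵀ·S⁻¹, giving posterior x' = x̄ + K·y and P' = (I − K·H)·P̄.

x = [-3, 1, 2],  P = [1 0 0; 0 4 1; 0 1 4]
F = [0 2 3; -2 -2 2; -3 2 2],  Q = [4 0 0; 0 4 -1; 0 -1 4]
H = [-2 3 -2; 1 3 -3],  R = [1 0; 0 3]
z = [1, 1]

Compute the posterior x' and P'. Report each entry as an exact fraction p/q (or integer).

x' = [611528/168833, 1686617/168833, 1835485/168833]
P' = [410748/168833 908856/168833 986610/168833; 908856/168833 2313347/168833 2568430/168833; 986610/168833 2568430/168833 2884947/168833]

x̄ = F·x = [8, 8, 15]
P̄ = F·P·Fᵀ + Q = [68 6 50; 6 32 5; 50 5 53]
y = z − H·x̄ = [23, 14]
S = H·P̄·Hᵀ + R = [1041 577; 577 482]
K = P̄·Hᵀ·S⁻¹ = [-68148/168833 59162/168833; -14531/168833 47869/168833; -37824/168833 12353/168833]
x' = x̄ + K·y = [611528/168833, 1686617/168833, 1835485/168833]
P' = (I − K·H)·P̄ = [410748/168833 908856/168833 986610/168833; 908856/168833 2313347/168833 2568430/168833; 986610/168833 2568430/168833 2884947/168833]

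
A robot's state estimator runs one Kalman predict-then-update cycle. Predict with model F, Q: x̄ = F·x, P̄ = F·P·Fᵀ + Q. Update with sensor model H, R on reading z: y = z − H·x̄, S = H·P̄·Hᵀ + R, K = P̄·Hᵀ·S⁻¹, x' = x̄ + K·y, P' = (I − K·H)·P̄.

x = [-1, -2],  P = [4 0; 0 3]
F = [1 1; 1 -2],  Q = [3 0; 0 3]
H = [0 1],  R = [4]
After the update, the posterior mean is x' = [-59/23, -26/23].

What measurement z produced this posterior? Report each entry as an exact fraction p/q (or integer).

x̄ = F·x = [-3, 3]
P̄ = F·P·Fᵀ + Q = [10 -2; -2 19]
S = H·P̄·Hᵀ + R = [23]
K = P̄·Hᵀ·S⁻¹ = [-2/23; 19/23]
x' − x̄ = [10/23, -95/23] = K·y
y = (KᵀK)⁻¹·Kᵀ·(x' − x̄) = [-5]
z = y + H·x̄ = [-5] + [3] = [-2]

z = [-2]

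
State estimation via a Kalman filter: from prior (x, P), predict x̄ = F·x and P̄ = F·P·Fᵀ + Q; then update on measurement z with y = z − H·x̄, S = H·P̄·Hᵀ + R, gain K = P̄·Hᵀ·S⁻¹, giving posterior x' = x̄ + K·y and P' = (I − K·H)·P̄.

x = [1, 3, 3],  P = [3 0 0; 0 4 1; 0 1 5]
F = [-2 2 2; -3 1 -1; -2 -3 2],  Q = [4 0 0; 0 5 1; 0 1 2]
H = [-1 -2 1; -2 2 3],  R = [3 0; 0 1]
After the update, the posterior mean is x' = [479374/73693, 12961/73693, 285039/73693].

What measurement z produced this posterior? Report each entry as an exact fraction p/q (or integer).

z = [-3, -1]

x̄ = F·x = [10, -3, -5]
P̄ = F·P·Fᵀ + Q = [60 16 6; 16 39 2; 6 2 58]
S = H·P̄·Hᵀ + R = [321 132; 132 743]
K = P̄·Hᵀ·S⁻¹ = [-54658/221079 -3706/73693; -75220/221079 9612/73693; 4584/73693 15650/73693]
x' − x̄ = [-257556/73693, 234040/73693, 653504/73693] = K·y
y = (KᵀK)⁻¹·Kᵀ·(x' − x̄) = [6, 40]
z = y + H·x̄ = [6, 40] + [-9, -41] = [-3, -1]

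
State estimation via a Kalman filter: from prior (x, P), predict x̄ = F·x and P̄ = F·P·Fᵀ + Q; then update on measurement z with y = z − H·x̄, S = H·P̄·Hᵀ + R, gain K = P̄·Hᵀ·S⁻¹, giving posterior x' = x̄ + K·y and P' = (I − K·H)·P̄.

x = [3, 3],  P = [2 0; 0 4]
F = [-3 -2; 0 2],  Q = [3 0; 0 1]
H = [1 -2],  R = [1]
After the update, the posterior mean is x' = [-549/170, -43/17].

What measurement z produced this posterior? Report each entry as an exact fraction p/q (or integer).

z = [2]

x̄ = F·x = [-15, 6]
P̄ = F·P·Fᵀ + Q = [37 -16; -16 17]
S = H·P̄·Hᵀ + R = [170]
K = P̄·Hᵀ·S⁻¹ = [69/170; -5/17]
x' − x̄ = [2001/170, -145/17] = K·y
y = (KᵀK)⁻¹·Kᵀ·(x' − x̄) = [29]
z = y + H·x̄ = [29] + [-27] = [2]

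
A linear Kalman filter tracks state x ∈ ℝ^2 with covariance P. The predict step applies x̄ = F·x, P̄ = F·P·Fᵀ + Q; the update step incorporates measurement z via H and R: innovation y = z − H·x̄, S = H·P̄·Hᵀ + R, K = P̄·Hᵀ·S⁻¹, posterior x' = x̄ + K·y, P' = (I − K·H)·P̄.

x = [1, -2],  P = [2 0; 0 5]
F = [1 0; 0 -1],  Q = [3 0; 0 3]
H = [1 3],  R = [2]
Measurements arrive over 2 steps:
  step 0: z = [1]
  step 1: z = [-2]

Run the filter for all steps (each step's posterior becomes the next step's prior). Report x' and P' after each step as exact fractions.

step 0: x̄ = F·x = [1, 2]
step 0: P̄ = F·P·Fᵀ + Q = [5 0; 0 8]
step 0: y = z − H·x̄ = [-6]
step 0: S = H·P̄·Hᵀ + R = [79]
step 0: K = P̄·Hᵀ·S⁻¹ = [5/79; 24/79]
step 0: x' = x̄ + K·y = [49/79, 14/79]
step 0: P' = (I − K·H)·P̄ = [370/79 -120/79; -120/79 56/79]
step 1: x̄ = F·x = [49/79, -14/79]
step 1: P̄ = F·P·Fᵀ + Q = [607/79 120/79; 120/79 293/79]
step 1: y = z − H·x̄ = [-165/79]
step 1: S = H·P̄·Hᵀ + R = [4122/79]
step 1: K = P̄·Hᵀ·S⁻¹ = [967/4122; 111/458]
step 1: x' = x̄ + K·y = [179/1374, -313/458]
step 1: P' = (I − K·H)·P̄ = [19835/4122 -663/458; -663/458 295/458]

step 0: x' = [49/79, 14/79], P' = [370/79 -120/79; -120/79 56/79]
step 1: x' = [179/1374, -313/458], P' = [19835/4122 -663/458; -663/458 295/458]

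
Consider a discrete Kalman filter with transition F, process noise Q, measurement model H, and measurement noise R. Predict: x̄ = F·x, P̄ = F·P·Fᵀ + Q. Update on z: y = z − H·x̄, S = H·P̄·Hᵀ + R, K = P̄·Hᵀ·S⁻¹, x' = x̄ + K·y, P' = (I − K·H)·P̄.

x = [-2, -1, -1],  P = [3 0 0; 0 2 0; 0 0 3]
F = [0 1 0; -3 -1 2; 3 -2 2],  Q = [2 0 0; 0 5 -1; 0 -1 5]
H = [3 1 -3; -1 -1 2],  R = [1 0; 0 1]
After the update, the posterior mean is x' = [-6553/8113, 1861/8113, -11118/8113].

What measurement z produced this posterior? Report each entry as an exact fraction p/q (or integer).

z = [2, -2]

x̄ = F·x = [-1, 5, -6]
P̄ = F·P·Fᵀ + Q = [4 -2 -4; -2 46 -12; -4 -12 52]
S = H·P̄·Hᵀ + R = [683 -458; -458 319]
K = P̄·Hᵀ·S⁻¹ = [2438/8113 3246/8113; -6900/8113 -11636/8113; -2460/8113 -480/8113]
x' − x̄ = [1560/8113, -38704/8113, 37560/8113] = K·y
y = (KᵀK)⁻¹·Kᵀ·(x' − x̄) = [-18, 14]
z = y + H·x̄ = [-18, 14] + [20, -16] = [2, -2]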